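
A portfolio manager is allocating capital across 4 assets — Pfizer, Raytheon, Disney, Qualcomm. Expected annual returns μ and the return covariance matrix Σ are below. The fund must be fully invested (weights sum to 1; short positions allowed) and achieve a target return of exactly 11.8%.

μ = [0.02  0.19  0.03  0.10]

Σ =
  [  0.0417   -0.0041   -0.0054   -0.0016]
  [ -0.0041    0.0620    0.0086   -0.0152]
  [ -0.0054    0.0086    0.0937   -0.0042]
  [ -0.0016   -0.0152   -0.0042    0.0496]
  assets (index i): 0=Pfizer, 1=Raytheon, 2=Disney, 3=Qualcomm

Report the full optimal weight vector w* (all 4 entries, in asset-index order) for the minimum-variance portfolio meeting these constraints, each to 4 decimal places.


0.1803  0.4009  0.0522  0.3667

u=Σ⁻¹μ = [1.0104  3.9076  0.1659  3.2603]
v=Σ⁻¹𝟙 = [28.9162  23.6338  11.4834  29.3091]
a=μᵀu=1.093657  b=𝟙ᵀu=8.344159  c=𝟙ᵀv=93.342450  D=ac−b²=32.459663
λ₁=(c·0.118−b)/D = (93.342450·0.118−8.344159)/32.459663 = 0.082264
λ₂=(a−b·0.118)/D = (1.093657−8.344159·0.118)/32.459663 = 0.003359
w* = 0.082264·u + 0.003359·v:
  w_0 = 0.082264·1.0104 + 0.003359·28.9162 = 0.1803  (Pfizer)
  w_1 = 0.082264·3.9076 + 0.003359·23.6338 = 0.4009  (Raytheon)
  w_2 = 0.082264·0.1659 + 0.003359·11.4834 = 0.0522  (Disney)
  w_3 = 0.082264·3.2603 + 0.003359·29.3091 = 0.3667  (Qualcomm)
Σw_i=1.0000  μᵀw=0.1180
σ²=wᵀΣw=λ₁·μ_p+λ₂ = 0.082264·0.118 + 0.003359 = 0.013067 ≈ 0.0131


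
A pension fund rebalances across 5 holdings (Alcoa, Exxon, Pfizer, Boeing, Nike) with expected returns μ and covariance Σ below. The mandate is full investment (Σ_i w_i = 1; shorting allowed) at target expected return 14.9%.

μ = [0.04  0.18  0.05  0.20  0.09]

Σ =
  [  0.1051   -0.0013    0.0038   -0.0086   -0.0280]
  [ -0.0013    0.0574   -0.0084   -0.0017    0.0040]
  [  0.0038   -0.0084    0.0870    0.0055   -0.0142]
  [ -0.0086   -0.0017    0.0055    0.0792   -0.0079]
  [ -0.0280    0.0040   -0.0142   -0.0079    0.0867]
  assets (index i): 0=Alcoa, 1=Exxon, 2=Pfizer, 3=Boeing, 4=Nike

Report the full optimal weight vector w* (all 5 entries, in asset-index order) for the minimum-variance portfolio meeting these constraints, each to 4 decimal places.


g=Σ⁻¹μ = [1.0529  3.2655  0.9336  2.8081  1.6362]
h=Σ⁻¹𝟙 = [15.7141  19.0501  14.8544  15.6640  19.5902]
a=μᵀg=1.385453  b=𝟙ᵀg=9.696224  c=𝟙ᵀh=84.872899  D=ac−b²=23.570669
λ₁=(c·0.149−b)/D = (84.872899·0.149−9.696224)/23.570669 = 0.125149
λ₂=(a−b·0.149)/D = (1.385453−9.696224·0.149)/23.570669 = -0.002515
w* = 0.125149·g + -0.002515·h:
  w_0 = 0.125149·1.0529 + -0.002515·15.7141 = 0.0922  (Alcoa)
  w_1 = 0.125149·3.2655 + -0.002515·19.0501 = 0.3608  (Exxon)
  w_2 = 0.125149·0.9336 + -0.002515·14.8544 = 0.0795  (Pfizer)
  w_3 = 0.125149·2.8081 + -0.002515·15.6640 = 0.3120  (Boeing)
  w_4 = 0.125149·1.6362 + -0.002515·19.5902 = 0.1555  (Nike)
Σw_i=1.0000  μᵀw=0.1490
σ²=wᵀΣw=λ₁·μ_p+λ₂ = 0.125149·0.149 + -0.002515 = 0.016132 ≈ 0.0161

0.0922  0.3608  0.0795  0.3120  0.1555


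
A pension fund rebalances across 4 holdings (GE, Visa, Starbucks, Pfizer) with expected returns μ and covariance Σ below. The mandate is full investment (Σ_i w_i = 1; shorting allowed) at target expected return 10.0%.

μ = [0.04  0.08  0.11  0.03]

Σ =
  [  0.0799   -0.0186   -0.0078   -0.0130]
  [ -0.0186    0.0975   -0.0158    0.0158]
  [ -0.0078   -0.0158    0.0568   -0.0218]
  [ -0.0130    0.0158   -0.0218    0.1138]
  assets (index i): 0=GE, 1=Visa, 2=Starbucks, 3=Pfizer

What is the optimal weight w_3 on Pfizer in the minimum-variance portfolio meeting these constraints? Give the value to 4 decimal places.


u=Σ⁻¹μ = [1.2134  1.3810  2.7720  0.7415]
v=Σ⁻¹𝟙 = [21.9432  17.0676  31.0767  14.8776]
a=μᵀu=0.486182  b=𝟙ᵀu=6.107898  c=𝟙ᵀv=84.965057  D=ac−b²=4.002040
λ₁=(c·0.100−b)/D = (84.965057·0.100−6.107898)/4.002040 = 0.596847
λ₂=(a−b·0.100)/D = (0.486182−6.107898·0.100)/4.002040 = -0.031136
w* = 0.596847·u + -0.031136·v:
  w_0 = 0.596847·1.2134 + -0.031136·21.9432 = 0.0410  (GE)
  w_1 = 0.596847·1.3810 + -0.031136·17.0676 = 0.2928  (Visa)
  w_2 = 0.596847·2.7720 + -0.031136·31.0767 = 0.6869  (Starbucks)
  w_3 = 0.596847·0.7415 + -0.031136·14.8776 = -0.0207  (Pfizer)
Σw_i=1.0000  μᵀw=0.1000
σ²=wᵀΣw=λ₁·μ_p+λ₂ = 0.596847·0.100 + -0.031136 = 0.028549 ≈ 0.0285

-0.0207


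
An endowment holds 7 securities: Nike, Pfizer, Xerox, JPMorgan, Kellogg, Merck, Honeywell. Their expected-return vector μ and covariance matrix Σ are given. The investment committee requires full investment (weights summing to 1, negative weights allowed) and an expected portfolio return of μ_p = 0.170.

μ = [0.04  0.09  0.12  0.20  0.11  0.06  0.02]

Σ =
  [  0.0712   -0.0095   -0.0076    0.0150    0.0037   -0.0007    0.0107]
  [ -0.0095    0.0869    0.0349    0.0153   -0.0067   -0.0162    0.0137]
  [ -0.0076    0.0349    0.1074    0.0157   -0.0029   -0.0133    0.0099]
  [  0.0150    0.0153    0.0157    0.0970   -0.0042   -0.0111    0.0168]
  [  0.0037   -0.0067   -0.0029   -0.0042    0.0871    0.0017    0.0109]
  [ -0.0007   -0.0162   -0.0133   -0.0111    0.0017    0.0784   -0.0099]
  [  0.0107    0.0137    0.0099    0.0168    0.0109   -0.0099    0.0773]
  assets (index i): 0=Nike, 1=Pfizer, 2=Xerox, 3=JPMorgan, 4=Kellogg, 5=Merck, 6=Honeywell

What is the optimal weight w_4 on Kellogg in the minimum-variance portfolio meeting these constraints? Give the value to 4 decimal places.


0.3064

p=Σ⁻¹μ = [0.3423  0.8159  0.8228  2.0479  1.4789  1.2675  -0.5299]
q=Σ⁻¹𝟙 = [13.5701  12.0151  7.3027  6.4216  11.1051  18.1959  7.3623]
a=μᵀp=0.823568  b=𝟙ᵀp=6.245373  c=𝟙ᵀq=75.972878  D=ac−b²=23.564165
λ₁=(c·0.170−b)/D = (75.972878·0.170−6.245373)/23.564165 = 0.283058
λ₂=(a−b·0.170)/D = (0.823568−6.245373·0.170)/23.564165 = -0.010106
w* = 0.283058·p + -0.010106·q:
  w_0 = 0.283058·0.3423 + -0.010106·13.5701 = -0.0403  (Nike)
  w_1 = 0.283058·0.8159 + -0.010106·12.0151 = 0.1095  (Pfizer)
  w_2 = 0.283058·0.8228 + -0.010106·7.3027 = 0.1591  (Xerox)
  w_3 = 0.283058·2.0479 + -0.010106·6.4216 = 0.5148  (JPMorgan)
  w_4 = 0.283058·1.4789 + -0.010106·11.1051 = 0.3064  (Kellogg)
  w_5 = 0.283058·1.2675 + -0.010106·18.1959 = 0.1749  (Merck)
  w_6 = 0.283058·-0.5299 + -0.010106·7.3623 = -0.2244  (Honeywell)
Σw_i=1.0000  μᵀw=0.1700
σ²=wᵀΣw=λ₁·μ_p+λ₂ = 0.283058·0.170 + -0.010106 = 0.038014 ≈ 0.0380


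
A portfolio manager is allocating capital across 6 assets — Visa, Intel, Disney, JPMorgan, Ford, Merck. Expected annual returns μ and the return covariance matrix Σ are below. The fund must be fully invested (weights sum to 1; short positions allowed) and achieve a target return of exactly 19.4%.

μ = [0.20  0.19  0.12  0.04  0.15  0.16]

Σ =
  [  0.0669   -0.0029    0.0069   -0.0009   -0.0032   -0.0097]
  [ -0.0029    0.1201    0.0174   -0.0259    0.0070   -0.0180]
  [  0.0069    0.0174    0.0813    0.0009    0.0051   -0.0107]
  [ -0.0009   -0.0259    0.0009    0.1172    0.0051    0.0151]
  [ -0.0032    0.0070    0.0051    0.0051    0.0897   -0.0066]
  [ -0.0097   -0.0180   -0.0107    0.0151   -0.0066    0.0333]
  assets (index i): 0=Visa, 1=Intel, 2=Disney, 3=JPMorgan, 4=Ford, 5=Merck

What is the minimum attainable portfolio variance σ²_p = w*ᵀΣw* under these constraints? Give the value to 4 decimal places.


p=Σ⁻¹μ = [4.2692  2.5473  1.5501  -0.2613  2.1759  8.4731]
q=Σ⁻¹𝟙 = [22.0513  14.6132  12.8407  4.9520  13.3798  48.8847]
a=μᵀp=3.195456  b=𝟙ᵀp=18.754259  c=𝟙ᵀq=116.721740  D=ac−b²=21.256937
λ₁=(c·0.194−b)/D = (116.721740·0.194−18.754259)/21.256937 = 0.182988
λ₂=(a−b·0.194)/D = (3.195456−18.754259·0.194)/21.256937 = -0.020834
w* = 0.182988·p + -0.020834·q:
  w_0 = 0.182988·4.2692 + -0.020834·22.0513 = 0.3218  (Visa)
  w_1 = 0.182988·2.5473 + -0.020834·14.6132 = 0.1617  (Intel)
  w_2 = 0.182988·1.5501 + -0.020834·12.8407 = 0.0161  (Disney)
  w_3 = 0.182988·-0.2613 + -0.020834·4.9520 = -0.1510  (JPMorgan)
  w_4 = 0.182988·2.1759 + -0.020834·13.3798 = 0.1194  (Ford)
  w_5 = 0.182988·8.4731 + -0.020834·48.8847 = 0.5320  (Merck)
Σw_i=1.0000  μᵀw=0.1940
σ²=wᵀΣw=λ₁·μ_p+λ₂ = 0.182988·0.194 + -0.020834 = 0.014665 ≈ 0.0147

0.0147


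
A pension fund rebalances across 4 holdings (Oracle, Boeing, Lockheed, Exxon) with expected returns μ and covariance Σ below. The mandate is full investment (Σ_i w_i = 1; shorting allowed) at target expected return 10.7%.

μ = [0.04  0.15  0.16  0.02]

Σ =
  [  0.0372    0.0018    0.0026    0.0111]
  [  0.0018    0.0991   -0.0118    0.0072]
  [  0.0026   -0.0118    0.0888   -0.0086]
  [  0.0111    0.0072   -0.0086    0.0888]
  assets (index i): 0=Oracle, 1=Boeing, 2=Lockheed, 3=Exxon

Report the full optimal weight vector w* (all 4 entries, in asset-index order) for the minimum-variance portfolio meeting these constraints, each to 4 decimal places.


u=Σ⁻¹μ = [0.7959  1.7271  2.0256  0.1819]
v=Σ⁻¹𝟙 = [22.8488  10.5668  12.8480  8.7927]
a=μᵀu=0.618643  b=𝟙ᵀu=4.730501  c=𝟙ᵀv=55.056264  D=ac−b²=11.682554
λ₁=(c·0.107−b)/D = (55.056264·0.107−4.730501)/11.682554 = 0.099338
λ₂=(a−b·0.107)/D = (0.618643−4.730501·0.107)/11.682554 = 0.009628
w* = 0.099338·u + 0.009628·v:
  w_0 = 0.099338·0.7959 + 0.009628·22.8488 = 0.2990  (Oracle)
  w_1 = 0.099338·1.7271 + 0.009628·10.5668 = 0.2733  (Boeing)
  w_2 = 0.099338·2.0256 + 0.009628·12.8480 = 0.3249  (Lockheed)
  w_3 = 0.099338·0.1819 + 0.009628·8.7927 = 0.1027  (Exxon)
Σw_i=1.0000  μᵀw=0.1070
σ²=wᵀΣw=λ₁·μ_p+λ₂ = 0.099338·0.107 + 0.009628 = 0.020257 ≈ 0.0203

0.2990  0.2733  0.3249  0.1027


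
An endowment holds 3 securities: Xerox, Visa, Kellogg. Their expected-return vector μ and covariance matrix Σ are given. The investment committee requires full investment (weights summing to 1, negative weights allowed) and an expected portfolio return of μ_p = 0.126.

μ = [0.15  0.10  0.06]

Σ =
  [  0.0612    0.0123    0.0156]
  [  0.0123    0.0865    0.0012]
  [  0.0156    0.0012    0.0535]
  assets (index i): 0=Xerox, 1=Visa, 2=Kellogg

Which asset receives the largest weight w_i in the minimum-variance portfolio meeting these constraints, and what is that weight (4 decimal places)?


Xerox (0.6258)

p=Σ⁻¹μ = [2.1613  0.8422  0.4724]
q=Σ⁻¹𝟙 = [10.4240  9.8644  15.4308]
a=μᵀp=0.436758  b=𝟙ᵀp=3.475883  c=𝟙ᵀq=35.719166  D=ac−b²=3.518860
λ₁=(c·0.126−b)/D = (35.719166·0.126−3.475883)/3.518860 = 0.291211
λ₂=(a−b·0.126)/D = (0.436758−3.475883·0.126)/3.518860 = -0.000342
w* = 0.291211·p + -0.000342·q:
  w_0 = 0.291211·2.1613 + -0.000342·10.4240 = 0.6258  (Xerox)
  w_1 = 0.291211·0.8422 + -0.000342·9.8644 = 0.2419  (Visa)
  w_2 = 0.291211·0.4724 + -0.000342·15.4308 = 0.1323  (Kellogg)
Σw_i=1.0000  μᵀw=0.1260
σ²=wᵀΣw=λ₁·μ_p+λ₂ = 0.291211·0.126 + -0.000342 = 0.036351 ≈ 0.0364


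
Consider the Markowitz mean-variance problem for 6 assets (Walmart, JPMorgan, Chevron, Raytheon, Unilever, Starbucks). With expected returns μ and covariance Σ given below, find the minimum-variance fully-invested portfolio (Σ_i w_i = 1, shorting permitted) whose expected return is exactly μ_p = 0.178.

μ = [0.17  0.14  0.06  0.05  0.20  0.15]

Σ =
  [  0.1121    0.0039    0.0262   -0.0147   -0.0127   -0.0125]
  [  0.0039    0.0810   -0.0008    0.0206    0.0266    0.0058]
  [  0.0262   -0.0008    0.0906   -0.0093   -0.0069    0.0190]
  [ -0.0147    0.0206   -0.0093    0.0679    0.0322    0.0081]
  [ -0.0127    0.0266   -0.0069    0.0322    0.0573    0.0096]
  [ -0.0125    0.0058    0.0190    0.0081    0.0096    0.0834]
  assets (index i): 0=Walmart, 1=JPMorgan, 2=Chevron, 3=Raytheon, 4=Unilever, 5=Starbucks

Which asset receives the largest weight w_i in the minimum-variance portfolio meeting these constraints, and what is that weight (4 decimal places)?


Unilever (0.4541)

u=Σ⁻¹μ = [2.0284  0.4572  -0.0884  -1.1003  4.0452  1.7322]
v=Σ⁻¹𝟙 = [10.4855  5.0089  8.0365  10.1994  11.1611  9.1075]
a=μᵀu=1.417382  b=𝟙ᵀu=7.074283  c=𝟙ᵀv=53.998869  D=ac−b²=26.491538
λ₁=(c·0.178−b)/D = (53.998869·0.178−7.074283)/26.491538 = 0.095786
λ₂=(a−b·0.178)/D = (1.417382−7.074283·0.178)/26.491538 = 0.005970
w* = 0.095786·u + 0.005970·v:
  w_0 = 0.095786·2.0284 + 0.005970·10.4855 = 0.2569  (Walmart)
  w_1 = 0.095786·0.4572 + 0.005970·5.0089 = 0.0737  (JPMorgan)
  w_2 = 0.095786·-0.0884 + 0.005970·8.0365 = 0.0395  (Chevron)
  w_3 = 0.095786·-1.1003 + 0.005970·10.1994 = -0.0445  (Raytheon)
  w_4 = 0.095786·4.0452 + 0.005970·11.1611 = 0.4541  (Unilever)
  w_5 = 0.095786·1.7322 + 0.005970·9.1075 = 0.2203  (Starbucks)
Σw_i=1.0000  μᵀw=0.1780
σ²=wᵀΣw=λ₁·μ_p+λ₂ = 0.095786·0.178 + 0.005970 = 0.023020 ≈ 0.0230


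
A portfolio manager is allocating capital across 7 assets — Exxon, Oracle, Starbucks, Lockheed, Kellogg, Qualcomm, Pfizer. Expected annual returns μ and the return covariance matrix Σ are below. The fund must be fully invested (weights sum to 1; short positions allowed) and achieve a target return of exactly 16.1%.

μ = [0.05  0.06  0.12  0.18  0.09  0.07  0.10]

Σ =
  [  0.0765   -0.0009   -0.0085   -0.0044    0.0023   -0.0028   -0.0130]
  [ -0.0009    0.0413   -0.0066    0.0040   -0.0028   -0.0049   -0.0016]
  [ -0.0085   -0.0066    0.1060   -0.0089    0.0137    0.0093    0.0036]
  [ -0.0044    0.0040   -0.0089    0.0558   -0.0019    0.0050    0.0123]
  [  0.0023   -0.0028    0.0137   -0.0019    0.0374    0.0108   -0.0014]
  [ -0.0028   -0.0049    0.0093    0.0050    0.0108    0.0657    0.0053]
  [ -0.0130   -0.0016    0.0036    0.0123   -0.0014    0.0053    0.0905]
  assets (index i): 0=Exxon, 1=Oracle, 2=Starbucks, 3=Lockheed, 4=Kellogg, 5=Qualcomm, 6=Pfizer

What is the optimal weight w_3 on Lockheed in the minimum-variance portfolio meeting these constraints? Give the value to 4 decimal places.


0.6863

p=Σ⁻¹μ = [1.0886  1.5817  1.2607  3.2569  2.0770  0.3971  0.8054]
q=Σ⁻¹𝟙 = [17.0169  27.7973  9.6691  16.1502  22.3331  10.8534  11.1158]
a=μᵀp=1.182124  b=𝟙ᵀp=10.467317  c=𝟙ᵀq=114.935925  D=ac−b²=26.303823
λ₁=(c·0.161−b)/D = (114.935925·0.161−10.467317)/26.303823 = 0.305559
λ₂=(a−b·0.161)/D = (1.182124−10.467317·0.161)/26.303823 = -0.019127
w* = 0.305559·p + -0.019127·q:
  w_0 = 0.305559·1.0886 + -0.019127·17.0169 = 0.0071  (Exxon)
  w_1 = 0.305559·1.5817 + -0.019127·27.7973 = -0.0484  (Oracle)
  w_2 = 0.305559·1.2607 + -0.019127·9.6691 = 0.2003  (Starbucks)
  w_3 = 0.305559·3.2569 + -0.019127·16.1502 = 0.6863  (Lockheed)
  w_4 = 0.305559·2.0770 + -0.019127·22.3331 = 0.2075  (Kellogg)
  w_5 = 0.305559·0.3971 + -0.019127·10.8534 = -0.0863  (Qualcomm)
  w_6 = 0.305559·0.8054 + -0.019127·11.1158 = 0.0335  (Pfizer)
Σw_i=1.0000  μᵀw=0.1610
σ²=wᵀΣw=λ₁·μ_p+λ₂ = 0.305559·0.161 + -0.019127 = 0.030068 ≈ 0.0301


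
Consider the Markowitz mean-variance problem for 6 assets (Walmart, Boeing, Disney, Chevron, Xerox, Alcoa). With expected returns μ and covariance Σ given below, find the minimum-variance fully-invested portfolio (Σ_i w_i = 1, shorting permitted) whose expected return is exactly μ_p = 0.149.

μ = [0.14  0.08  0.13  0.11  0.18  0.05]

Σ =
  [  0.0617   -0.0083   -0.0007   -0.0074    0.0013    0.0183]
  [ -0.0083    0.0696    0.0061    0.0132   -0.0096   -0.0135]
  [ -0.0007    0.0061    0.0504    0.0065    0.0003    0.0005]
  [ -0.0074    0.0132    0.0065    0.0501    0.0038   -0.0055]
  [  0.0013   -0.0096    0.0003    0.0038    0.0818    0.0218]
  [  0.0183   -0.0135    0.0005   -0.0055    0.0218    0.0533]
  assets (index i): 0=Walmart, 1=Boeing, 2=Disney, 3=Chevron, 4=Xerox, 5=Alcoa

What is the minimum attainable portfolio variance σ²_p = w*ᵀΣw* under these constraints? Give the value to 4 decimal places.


0.0166

g=Σ⁻¹μ = [2.7665  1.1708  2.2387  1.7719  2.3394  -0.5102]
h=Σ⁻¹𝟙 = [15.8372  15.8330  15.7358  17.0920  8.8993  15.3106]
a=μᵀg=1.362485  b=𝟙ᵀg=9.777025  c=𝟙ᵀh=88.707875  D=ac−b²=25.272942
λ₁=(c·0.149−b)/D = (88.707875·0.149−9.777025)/25.272942 = 0.136132
λ₂=(a−b·0.149)/D = (1.362485−9.777025·0.149)/25.272942 = -0.003731
w* = 0.136132·g + -0.003731·h:
  w_0 = 0.136132·2.7665 + -0.003731·15.8372 = 0.3175  (Walmart)
  w_1 = 0.136132·1.1708 + -0.003731·15.8330 = 0.1003  (Boeing)
  w_2 = 0.136132·2.2387 + -0.003731·15.7358 = 0.2461  (Disney)
  w_3 = 0.136132·1.7719 + -0.003731·17.0920 = 0.1774  (Chevron)
  w_4 = 0.136132·2.3394 + -0.003731·8.8993 = 0.2853  (Xerox)
  w_5 = 0.136132·-0.5102 + -0.003731·15.3106 = -0.1266  (Alcoa)
Σw_i=1.0000  μᵀw=0.1490
σ²=wᵀΣw=λ₁·μ_p+λ₂ = 0.136132·0.149 + -0.003731 = 0.016553 ≈ 0.0166


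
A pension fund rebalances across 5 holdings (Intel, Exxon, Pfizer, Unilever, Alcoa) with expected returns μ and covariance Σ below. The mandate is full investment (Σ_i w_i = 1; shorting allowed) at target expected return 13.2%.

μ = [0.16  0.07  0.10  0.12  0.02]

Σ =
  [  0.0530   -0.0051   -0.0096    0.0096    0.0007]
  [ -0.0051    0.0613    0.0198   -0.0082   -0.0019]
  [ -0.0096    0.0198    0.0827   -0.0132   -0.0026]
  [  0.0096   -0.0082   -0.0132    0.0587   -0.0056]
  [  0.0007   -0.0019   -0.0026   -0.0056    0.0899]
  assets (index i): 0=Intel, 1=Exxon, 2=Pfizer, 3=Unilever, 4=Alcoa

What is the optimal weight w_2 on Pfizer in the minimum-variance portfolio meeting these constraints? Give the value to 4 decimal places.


0.2146

u=Σ⁻¹μ = [3.0382  1.1624  1.6339  2.1156  0.4024]
v=Σ⁻¹𝟙 = [19.0962  16.5249  14.0531  20.6229  13.0151]
a=μᵀu=0.992785  b=𝟙ᵀu=8.352492  c=𝟙ᵀv=83.312179  D=ac−b²=12.946928
λ₁=(c·0.132−b)/D = (83.312179·0.132−8.352492)/12.946928 = 0.204274
λ₂=(a−b·0.132)/D = (0.992785−8.352492·0.132)/12.946928 = -0.008476
w* = 0.204274·u + -0.008476·v:
  w_0 = 0.204274·3.0382 + -0.008476·19.0962 = 0.4587  (Intel)
  w_1 = 0.204274·1.1624 + -0.008476·16.5249 = 0.0974  (Exxon)
  w_2 = 0.204274·1.6339 + -0.008476·14.0531 = 0.2146  (Pfizer)
  w_3 = 0.204274·2.1156 + -0.008476·20.6229 = 0.2574  (Unilever)
  w_4 = 0.204274·0.4024 + -0.008476·13.0151 = -0.0281  (Alcoa)
Σw_i=1.0000  μᵀw=0.1320
σ²=wᵀΣw=λ₁·μ_p+λ₂ = 0.204274·0.132 + -0.008476 = 0.018488 ≈ 0.0185


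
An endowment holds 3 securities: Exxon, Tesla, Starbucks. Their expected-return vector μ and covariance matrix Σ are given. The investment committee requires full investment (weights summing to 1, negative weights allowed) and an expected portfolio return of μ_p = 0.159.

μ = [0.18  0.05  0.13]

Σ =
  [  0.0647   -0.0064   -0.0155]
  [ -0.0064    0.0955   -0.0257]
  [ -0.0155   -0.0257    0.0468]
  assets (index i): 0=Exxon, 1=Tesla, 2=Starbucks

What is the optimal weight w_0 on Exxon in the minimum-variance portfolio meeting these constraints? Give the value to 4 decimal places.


0.5656

g=Σ⁻¹μ = [4.3160  2.2823  5.4605]
h=Σ⁻¹𝟙 = [28.4165  24.2408  44.0907]
a=μᵀg=1.600861  b=𝟙ᵀg=12.058796  c=𝟙ᵀh=96.747968  D=ac−b²=9.465449
λ₁=(c·0.159−b)/D = (96.747968·0.159−12.058796)/9.465449 = 0.351186
λ₂=(a−b·0.159)/D = (1.600861−12.058796·0.159)/9.465449 = -0.033436
w* = 0.351186·g + -0.033436·h:
  w_0 = 0.351186·4.3160 + -0.033436·28.4165 = 0.5656  (Exxon)
  w_1 = 0.351186·2.2823 + -0.033436·24.2408 = -0.0090  (Tesla)
  w_2 = 0.351186·5.4605 + -0.033436·44.0907 = 0.4434  (Starbucks)
Σw_i=1.0000  μᵀw=0.1590
σ²=wᵀΣw=λ₁·μ_p+λ₂ = 0.351186·0.159 + -0.033436 = 0.022402 ≈ 0.0224


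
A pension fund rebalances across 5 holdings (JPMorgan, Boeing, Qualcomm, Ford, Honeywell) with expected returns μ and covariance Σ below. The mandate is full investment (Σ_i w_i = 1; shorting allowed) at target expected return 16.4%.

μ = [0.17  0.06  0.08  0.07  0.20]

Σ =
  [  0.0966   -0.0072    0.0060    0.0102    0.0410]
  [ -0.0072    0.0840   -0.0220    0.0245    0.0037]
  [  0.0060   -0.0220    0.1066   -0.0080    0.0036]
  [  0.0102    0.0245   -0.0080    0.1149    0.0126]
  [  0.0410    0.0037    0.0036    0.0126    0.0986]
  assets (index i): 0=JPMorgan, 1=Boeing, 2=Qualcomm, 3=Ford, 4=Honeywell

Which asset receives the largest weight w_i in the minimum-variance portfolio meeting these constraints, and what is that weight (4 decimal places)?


p=Σ⁻¹μ = [1.1300  0.9042  0.8400  0.2138  1.4666]
q=Σ⁻¹𝟙 = [7.8651  13.9577  12.0393  5.2934  5.2318]
a=μᵀp=0.621836  b=𝟙ᵀp=4.554557  c=𝟙ᵀq=44.387227  D=ac−b²=6.857588
λ₁=(c·0.164−b)/D = (44.387227·0.164−4.554557)/6.857588 = 0.397363
λ₂=(a−b·0.164)/D = (0.621836−4.554557·0.164)/6.857588 = -0.018244
w* = 0.397363·p + -0.018244·q:
  w_0 = 0.397363·1.1300 + -0.018244·7.8651 = 0.3055  (JPMorgan)
  w_1 = 0.397363·0.9042 + -0.018244·13.9577 = 0.1046  (Boeing)
  w_2 = 0.397363·0.8400 + -0.018244·12.0393 = 0.1141  (Qualcomm)
  w_3 = 0.397363·0.2138 + -0.018244·5.2934 = -0.0116  (Ford)
  w_4 = 0.397363·1.4666 + -0.018244·5.2318 = 0.4873  (Honeywell)
Σw_i=1.0000  μᵀw=0.1640
σ²=wᵀΣw=λ₁·μ_p+λ₂ = 0.397363·0.164 + -0.018244 = 0.046923 ≈ 0.0469

Honeywell (0.4873)


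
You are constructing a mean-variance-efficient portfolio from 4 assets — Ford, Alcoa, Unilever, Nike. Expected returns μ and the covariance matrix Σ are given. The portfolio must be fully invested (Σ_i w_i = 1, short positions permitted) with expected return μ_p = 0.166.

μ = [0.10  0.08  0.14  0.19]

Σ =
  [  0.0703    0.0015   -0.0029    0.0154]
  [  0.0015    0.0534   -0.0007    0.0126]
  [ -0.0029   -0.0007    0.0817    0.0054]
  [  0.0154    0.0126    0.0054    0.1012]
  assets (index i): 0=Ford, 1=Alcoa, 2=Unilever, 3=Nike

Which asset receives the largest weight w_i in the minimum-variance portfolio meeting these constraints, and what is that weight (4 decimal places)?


p=Σ⁻¹μ = [1.1443  1.1404  1.6667  1.4724]
q=Σ⁻¹𝟙 = [13.2685  17.3298  12.5265  5.0362]
a=μᵀp=0.718757  b=𝟙ᵀp=5.423822  c=𝟙ᵀq=48.160963  D=ac−b²=5.198199
λ₁=(c·0.166−b)/D = (48.160963·0.166−5.423822)/5.198199 = 0.494575
λ₂=(a−b·0.166)/D = (0.718757−5.423822·0.166)/5.198199 = -0.034935
w* = 0.494575·p + -0.034935·q:
  w_0 = 0.494575·1.1443 + -0.034935·13.2685 = 0.1024  (Ford)
  w_1 = 0.494575·1.1404 + -0.034935·17.3298 = -0.0414  (Alcoa)
  w_2 = 0.494575·1.6667 + -0.034935·12.5265 = 0.3867  (Unilever)
  w_3 = 0.494575·1.4724 + -0.034935·5.0362 = 0.5523  (Nike)
Σw_i=1.0000  μᵀw=0.1660
σ²=wᵀΣw=λ₁·μ_p+λ₂ = 0.494575·0.166 + -0.034935 = 0.047165 ≈ 0.0472

Nike (0.5523)


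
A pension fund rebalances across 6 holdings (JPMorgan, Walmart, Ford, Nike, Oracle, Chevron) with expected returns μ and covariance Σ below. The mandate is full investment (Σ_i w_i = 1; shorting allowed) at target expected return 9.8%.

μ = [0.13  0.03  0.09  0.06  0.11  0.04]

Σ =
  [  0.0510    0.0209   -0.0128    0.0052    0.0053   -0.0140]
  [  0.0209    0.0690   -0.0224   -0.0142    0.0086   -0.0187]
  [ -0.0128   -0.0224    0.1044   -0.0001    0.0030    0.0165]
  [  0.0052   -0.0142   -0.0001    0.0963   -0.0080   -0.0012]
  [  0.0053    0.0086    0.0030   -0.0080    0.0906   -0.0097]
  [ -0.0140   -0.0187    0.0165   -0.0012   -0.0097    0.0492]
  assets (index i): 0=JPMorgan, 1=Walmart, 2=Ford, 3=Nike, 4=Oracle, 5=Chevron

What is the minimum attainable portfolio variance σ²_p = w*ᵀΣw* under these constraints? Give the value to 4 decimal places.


x=Σ⁻¹μ = [2.9473  0.2982  0.9860  0.6311  1.2174  1.6898]
y=Σ⁻¹𝟙 = [19.6323  22.6502  11.2122  14.1068  12.2011  33.5099]
a=μᵀx=0.720198  b=𝟙ᵀx=7.769722  c=𝟙ᵀy=113.312437  D=ac−b²=21.238764
λ₁=(c·0.098−b)/D = (113.312437·0.098−7.769722)/21.238764 = 0.157019
λ₂=(a−b·0.098)/D = (0.720198−7.769722·0.098)/21.238764 = -0.001942
w* = 0.157019·x + -0.001942·y:
  w_0 = 0.157019·2.9473 + -0.001942·19.6323 = 0.4247  (JPMorgan)
  w_1 = 0.157019·0.2982 + -0.001942·22.6502 = 0.0029  (Walmart)
  w_2 = 0.157019·0.9860 + -0.001942·11.2122 = 0.1330  (Ford)
  w_3 = 0.157019·0.6311 + -0.001942·14.1068 = 0.0717  (Nike)
  w_4 = 0.157019·1.2174 + -0.001942·12.2011 = 0.1675  (Oracle)
  w_5 = 0.157019·1.6898 + -0.001942·33.5099 = 0.2003  (Chevron)
Σw_i=1.0000  μᵀw=0.0980
σ²=wᵀΣw=λ₁·μ_p+λ₂ = 0.157019·0.098 + -0.001942 = 0.013446 ≈ 0.0134

0.0134


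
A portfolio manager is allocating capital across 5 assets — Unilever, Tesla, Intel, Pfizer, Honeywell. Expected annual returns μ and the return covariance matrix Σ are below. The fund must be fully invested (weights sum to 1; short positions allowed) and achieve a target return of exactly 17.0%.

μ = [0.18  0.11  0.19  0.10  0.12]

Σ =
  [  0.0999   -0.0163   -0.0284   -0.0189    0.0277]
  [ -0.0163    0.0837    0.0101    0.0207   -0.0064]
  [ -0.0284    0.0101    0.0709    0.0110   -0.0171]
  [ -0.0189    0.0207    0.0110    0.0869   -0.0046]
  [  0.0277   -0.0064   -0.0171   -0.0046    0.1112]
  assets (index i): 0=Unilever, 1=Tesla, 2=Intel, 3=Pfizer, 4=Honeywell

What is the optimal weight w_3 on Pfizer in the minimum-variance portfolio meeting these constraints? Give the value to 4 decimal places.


p=Σ⁻¹μ = [3.0008  1.2536  3.7842  1.0803  1.0304]
q=Σ⁻¹𝟙 = [16.9692  10.9261  19.8505  10.5530  8.8837]
a=μᵀp=1.628710  b=𝟙ᵀp=10.149267  c=𝟙ᵀq=67.182523  D=ac−b²=6.413213
λ₁=(c·0.170−b)/D = (67.182523·0.170−10.149267)/6.413213 = 0.198303
λ₂=(a−b·0.170)/D = (1.628710−10.149267·0.170)/6.413213 = -0.015073
w* = 0.198303·p + -0.015073·q:
  w_0 = 0.198303·3.0008 + -0.015073·16.9692 = 0.3393  (Unilever)
  w_1 = 0.198303·1.2536 + -0.015073·10.9261 = 0.0839  (Tesla)
  w_2 = 0.198303·3.7842 + -0.015073·19.8505 = 0.4512  (Intel)
  w_3 = 0.198303·1.0803 + -0.015073·10.5530 = 0.0552  (Pfizer)
  w_4 = 0.198303·1.0304 + -0.015073·8.8837 = 0.0704  (Honeywell)
Σw_i=1.0000  μᵀw=0.1700
σ²=wᵀΣw=λ₁·μ_p+λ₂ = 0.198303·0.170 + -0.015073 = 0.018639 ≈ 0.0186

0.0552


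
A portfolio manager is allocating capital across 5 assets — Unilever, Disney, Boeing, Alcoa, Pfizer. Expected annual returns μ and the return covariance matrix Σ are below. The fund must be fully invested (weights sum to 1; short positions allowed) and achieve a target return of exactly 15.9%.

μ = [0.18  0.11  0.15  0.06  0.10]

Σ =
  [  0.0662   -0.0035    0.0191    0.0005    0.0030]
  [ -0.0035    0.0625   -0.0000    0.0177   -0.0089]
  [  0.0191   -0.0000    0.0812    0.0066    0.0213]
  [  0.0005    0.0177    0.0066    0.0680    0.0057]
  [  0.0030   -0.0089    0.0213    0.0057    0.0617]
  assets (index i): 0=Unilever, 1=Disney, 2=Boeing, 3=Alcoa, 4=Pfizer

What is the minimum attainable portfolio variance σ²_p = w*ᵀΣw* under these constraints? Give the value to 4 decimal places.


0.0297

x=Σ⁻¹μ = [2.5138  2.0811  0.8551  0.1140  1.4930]
y=Σ⁻¹𝟙 = [13.9913  16.5909  4.2169  8.5614  15.6737]
a=μᵀx=0.965811  b=𝟙ᵀx=7.057011  c=𝟙ᵀy=59.034100  D=ac−b²=7.214392
λ₁=(c·0.159−b)/D = (59.034100·0.159−7.057011)/7.214392 = 0.322884
λ₂=(a−b·0.159)/D = (0.965811−7.057011·0.159)/7.214392 = -0.021659
w* = 0.322884·x + -0.021659·y:
  w_0 = 0.322884·2.5138 + -0.021659·13.9913 = 0.5086  (Unilever)
  w_1 = 0.322884·2.0811 + -0.021659·16.5909 = 0.3126  (Disney)
  w_2 = 0.322884·0.8551 + -0.021659·4.2169 = 0.1848  (Boeing)
  w_3 = 0.322884·0.1140 + -0.021659·8.5614 = -0.1486  (Alcoa)
  w_4 = 0.322884·1.4930 + -0.021659·15.6737 = 0.1426  (Pfizer)
Σw_i=1.0000  μᵀw=0.1590
σ²=wᵀΣw=λ₁·μ_p+λ₂ = 0.322884·0.159 + -0.021659 = 0.029680 ≈ 0.0297


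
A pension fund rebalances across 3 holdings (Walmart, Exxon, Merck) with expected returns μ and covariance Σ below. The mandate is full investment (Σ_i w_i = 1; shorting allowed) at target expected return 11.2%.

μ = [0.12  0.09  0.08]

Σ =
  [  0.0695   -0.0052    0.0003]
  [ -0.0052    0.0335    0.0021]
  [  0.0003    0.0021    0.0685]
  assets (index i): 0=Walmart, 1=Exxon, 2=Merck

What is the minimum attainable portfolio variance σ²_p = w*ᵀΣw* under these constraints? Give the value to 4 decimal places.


0.0369

u=Σ⁻¹μ = [1.9405  2.9207  1.0698]
v=Σ⁻¹𝟙 = [16.6937  31.5922  13.5569]
a=μᵀu=0.581316  b=𝟙ᵀu=5.931092  c=𝟙ᵀv=61.842782  D=ac−b²=0.772327
λ₁=(c·0.112−b)/D = (61.842782·0.112−5.931092)/0.772327 = 1.288702
λ₂=(a−b·0.112)/D = (0.581316−5.931092·0.112)/0.772327 = -0.107424
w* = 1.288702·u + -0.107424·v:
  w_0 = 1.288702·1.9405 + -0.107424·16.6937 = 0.7075  (Walmart)
  w_1 = 1.288702·2.9207 + -0.107424·31.5922 = 0.3702  (Exxon)
  w_2 = 1.288702·1.0698 + -0.107424·13.5569 = -0.0776  (Merck)
Σw_i=1.0000  μᵀw=0.1120
σ²=wᵀΣw=λ₁·μ_p+λ₂ = 1.288702·0.112 + -0.107424 = 0.036910 ≈ 0.0369


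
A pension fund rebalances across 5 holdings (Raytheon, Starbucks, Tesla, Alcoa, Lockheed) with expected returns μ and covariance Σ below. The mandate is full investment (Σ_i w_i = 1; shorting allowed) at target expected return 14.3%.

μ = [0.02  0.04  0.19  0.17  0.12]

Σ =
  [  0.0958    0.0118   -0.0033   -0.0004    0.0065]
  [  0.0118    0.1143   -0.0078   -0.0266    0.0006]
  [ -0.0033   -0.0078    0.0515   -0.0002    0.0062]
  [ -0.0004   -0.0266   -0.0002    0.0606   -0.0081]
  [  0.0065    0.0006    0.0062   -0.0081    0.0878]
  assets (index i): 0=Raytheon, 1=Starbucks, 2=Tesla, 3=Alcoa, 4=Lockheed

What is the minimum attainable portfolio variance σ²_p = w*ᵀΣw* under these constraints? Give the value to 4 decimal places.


x=Σ⁻¹μ = [0.0798  1.4374  3.7551  3.6392  1.4216]
y=Σ⁻¹𝟙 = [8.6413  14.9833  20.9582  24.7350  11.4494]
a=μᵀx=1.561814  b=𝟙ᵀx=10.333094  c=𝟙ᵀy=80.767142  D=ac−b²=19.370421
λ₁=(c·0.143−b)/D = (80.767142·0.143−10.333094)/19.370421 = 0.062807
λ₂=(a−b·0.143)/D = (1.561814−10.333094·0.143)/19.370421 = 0.004346
w* = 0.062807·x + 0.004346·y:
  w_0 = 0.062807·0.0798 + 0.004346·8.6413 = 0.0426  (Raytheon)
  w_1 = 0.062807·1.4374 + 0.004346·14.9833 = 0.1554  (Starbucks)
  w_2 = 0.062807·3.7551 + 0.004346·20.9582 = 0.3269  (Tesla)
  w_3 = 0.062807·3.6392 + 0.004346·24.7350 = 0.3361  (Alcoa)
  w_4 = 0.062807·1.4216 + 0.004346·11.4494 = 0.1390  (Lockheed)
Σw_i=1.0000  μᵀw=0.1430
σ²=wᵀΣw=λ₁·μ_p+λ₂ = 0.062807·0.143 + 0.004346 = 0.013327 ≈ 0.0133

0.0133


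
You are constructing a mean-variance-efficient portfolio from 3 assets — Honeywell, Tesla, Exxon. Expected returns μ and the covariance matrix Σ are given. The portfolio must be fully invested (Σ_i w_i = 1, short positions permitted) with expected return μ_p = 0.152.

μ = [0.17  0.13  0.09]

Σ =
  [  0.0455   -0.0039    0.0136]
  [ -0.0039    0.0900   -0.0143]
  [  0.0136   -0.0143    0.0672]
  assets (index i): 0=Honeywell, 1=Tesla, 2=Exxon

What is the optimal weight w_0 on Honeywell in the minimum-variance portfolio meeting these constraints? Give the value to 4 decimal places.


x=Σ⁻¹μ = [3.5921  1.7568  0.9862]
y=Σ⁻¹𝟙 = [18.9922  14.1668  14.0520]
a=μᵀx=0.927791  b=𝟙ᵀx=6.335031  c=𝟙ᵀy=47.210940  D=ac−b²=3.669270
λ₁=(c·0.152−b)/D = (47.210940·0.152−6.335031)/3.669270 = 0.229210
λ₂=(a−b·0.152)/D = (0.927791−6.335031·0.152)/3.669270 = -0.009575
w* = 0.229210·x + -0.009575·y:
  w_0 = 0.229210·3.5921 + -0.009575·18.9922 = 0.6415  (Honeywell)
  w_1 = 0.229210·1.7568 + -0.009575·14.1668 = 0.2670  (Tesla)
  w_2 = 0.229210·0.9862 + -0.009575·14.0520 = 0.0915  (Exxon)
Σw_i=1.0000  μᵀw=0.1520
σ²=wᵀΣw=λ₁·μ_p+λ₂ = 0.229210·0.152 + -0.009575 = 0.025265 ≈ 0.0253

0.6415


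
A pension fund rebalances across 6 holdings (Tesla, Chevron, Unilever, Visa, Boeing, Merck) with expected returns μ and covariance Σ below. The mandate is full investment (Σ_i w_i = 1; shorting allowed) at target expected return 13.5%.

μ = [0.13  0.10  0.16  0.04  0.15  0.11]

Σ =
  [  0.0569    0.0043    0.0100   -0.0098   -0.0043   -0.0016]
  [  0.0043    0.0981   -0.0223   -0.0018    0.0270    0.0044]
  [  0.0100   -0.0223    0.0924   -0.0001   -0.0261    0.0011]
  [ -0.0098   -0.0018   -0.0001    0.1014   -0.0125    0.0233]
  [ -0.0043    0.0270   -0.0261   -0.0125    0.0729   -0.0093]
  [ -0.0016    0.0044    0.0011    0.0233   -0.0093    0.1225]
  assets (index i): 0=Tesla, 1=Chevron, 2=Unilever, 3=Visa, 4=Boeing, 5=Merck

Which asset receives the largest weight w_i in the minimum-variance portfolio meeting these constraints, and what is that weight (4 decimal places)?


x=Σ⁻¹μ = [2.1953  0.6062  2.5107  0.7814  3.1193  0.9705]
y=Σ⁻¹𝟙 = [18.1118  7.2546  16.5021  12.7099  21.1018  7.1756]
a=μᵀx=1.353615  b=𝟙ᵀx=10.183300  c=𝟙ᵀy=82.855715  D=ac−b²=8.455108
λ₁=(c·0.135−b)/D = (82.855715·0.135−10.183300)/8.455108 = 0.118534
λ₂=(a−b·0.135)/D = (1.353615−10.183300·0.135)/8.455108 = -0.002499
w* = 0.118534·x + -0.002499·y:
  w_0 = 0.118534·2.1953 + -0.002499·18.1118 = 0.2149  (Tesla)
  w_1 = 0.118534·0.6062 + -0.002499·7.2546 = 0.0537  (Chevron)
  w_2 = 0.118534·2.5107 + -0.002499·16.5021 = 0.2564  (Unilever)
  w_3 = 0.118534·0.7814 + -0.002499·12.7099 = 0.0609  (Visa)
  w_4 = 0.118534·3.1193 + -0.002499·21.1018 = 0.3170  (Boeing)
  w_5 = 0.118534·0.9705 + -0.002499·7.1756 = 0.0971  (Merck)
Σw_i=1.0000  μᵀw=0.1350
σ²=wᵀΣw=λ₁·μ_p+λ₂ = 0.118534·0.135 + -0.002499 = 0.013503 ≈ 0.0135

Boeing (0.3170)


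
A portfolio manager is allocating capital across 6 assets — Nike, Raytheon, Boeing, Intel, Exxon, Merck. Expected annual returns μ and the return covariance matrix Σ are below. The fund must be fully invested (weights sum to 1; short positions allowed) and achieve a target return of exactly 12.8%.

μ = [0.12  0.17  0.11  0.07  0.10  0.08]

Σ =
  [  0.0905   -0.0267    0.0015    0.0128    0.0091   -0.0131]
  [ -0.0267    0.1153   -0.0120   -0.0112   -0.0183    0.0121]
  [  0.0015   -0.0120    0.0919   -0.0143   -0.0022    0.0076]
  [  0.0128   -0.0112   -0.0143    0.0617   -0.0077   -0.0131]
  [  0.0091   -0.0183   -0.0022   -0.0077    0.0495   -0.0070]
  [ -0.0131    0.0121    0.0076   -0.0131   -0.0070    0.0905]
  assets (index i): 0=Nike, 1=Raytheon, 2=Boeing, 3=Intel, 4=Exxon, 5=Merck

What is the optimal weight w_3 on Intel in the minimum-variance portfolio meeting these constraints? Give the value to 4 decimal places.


0.0513

g=Σ⁻¹μ = [1.5823  2.6733  1.8740  2.3989  3.3444  1.2041]
h=Σ⁻¹𝟙 = [11.3788  19.4713  17.2205  28.7099  32.7083  15.3331]
a=μᵀg=1.449171  b=𝟙ᵀg=13.077009  c=𝟙ᵀh=124.821917  D=ac−b²=9.880172
λ₁=(c·0.128−b)/D = (124.821917·0.128−13.077009)/9.880172 = 0.293537
λ₂=(a−b·0.128)/D = (1.449171−13.077009·0.128)/9.880172 = -0.022741
w* = 0.293537·g + -0.022741·h:
  w_0 = 0.293537·1.5823 + -0.022741·11.3788 = 0.2057  (Nike)
  w_1 = 0.293537·2.6733 + -0.022741·19.4713 = 0.3419  (Raytheon)
  w_2 = 0.293537·1.8740 + -0.022741·17.2205 = 0.1585  (Boeing)
  w_3 = 0.293537·2.3989 + -0.022741·28.7099 = 0.0513  (Intel)
  w_4 = 0.293537·3.3444 + -0.022741·32.7083 = 0.2379  (Exxon)
  w_5 = 0.293537·1.2041 + -0.022741·15.3331 = 0.0048  (Merck)
Σw_i=1.0000  μᵀw=0.1280
σ²=wᵀΣw=λ₁·μ_p+λ₂ = 0.293537·0.128 + -0.022741 = 0.014832 ≈ 0.0148


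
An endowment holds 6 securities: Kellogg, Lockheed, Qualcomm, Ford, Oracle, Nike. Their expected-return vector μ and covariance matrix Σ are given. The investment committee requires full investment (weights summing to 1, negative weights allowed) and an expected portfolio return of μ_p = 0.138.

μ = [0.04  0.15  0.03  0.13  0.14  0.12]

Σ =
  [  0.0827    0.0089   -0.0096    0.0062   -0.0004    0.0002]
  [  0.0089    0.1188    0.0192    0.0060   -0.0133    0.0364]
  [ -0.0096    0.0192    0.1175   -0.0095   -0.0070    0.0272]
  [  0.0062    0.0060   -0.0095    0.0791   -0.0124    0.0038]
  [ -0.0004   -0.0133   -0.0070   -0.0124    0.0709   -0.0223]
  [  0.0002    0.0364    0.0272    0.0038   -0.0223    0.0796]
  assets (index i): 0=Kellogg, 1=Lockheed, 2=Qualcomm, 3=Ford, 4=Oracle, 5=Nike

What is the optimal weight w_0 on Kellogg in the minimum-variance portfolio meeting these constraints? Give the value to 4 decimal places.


g=Σ⁻¹μ = [0.2536  0.9185  0.0408  1.9521  3.0727  1.8406]
h=Σ⁻¹𝟙 = [11.5692  3.8150  8.2801  15.3399  22.6552  13.5744]
a=μᵀg=1.053961  b=𝟙ᵀg=8.078252  c=𝟙ᵀh=75.233701  D=ac−b²=14.035256
λ₁=(c·0.138−b)/D = (75.233701·0.138−8.078252)/14.035256 = 0.164158
λ₂=(a−b·0.138)/D = (1.053961−8.078252·0.138)/14.035256 = -0.004335
w* = 0.164158·g + -0.004335·h:
  w_0 = 0.164158·0.2536 + -0.004335·11.5692 = -0.0085  (Kellogg)
  w_1 = 0.164158·0.9185 + -0.004335·3.8150 = 0.1342  (Lockheed)
  w_2 = 0.164158·0.0408 + -0.004335·8.2801 = -0.0292  (Qualcomm)
  w_3 = 0.164158·1.9521 + -0.004335·15.3399 = 0.2540  (Ford)
  w_4 = 0.164158·3.0727 + -0.004335·22.6552 = 0.4062  (Oracle)
  w_5 = 0.164158·1.8406 + -0.004335·13.5744 = 0.2433  (Nike)
Σw_i=1.0000  μᵀw=0.1380
σ²=wᵀΣw=λ₁·μ_p+λ₂ = 0.164158·0.138 + -0.004335 = 0.018319 ≈ 0.0183

-0.0085


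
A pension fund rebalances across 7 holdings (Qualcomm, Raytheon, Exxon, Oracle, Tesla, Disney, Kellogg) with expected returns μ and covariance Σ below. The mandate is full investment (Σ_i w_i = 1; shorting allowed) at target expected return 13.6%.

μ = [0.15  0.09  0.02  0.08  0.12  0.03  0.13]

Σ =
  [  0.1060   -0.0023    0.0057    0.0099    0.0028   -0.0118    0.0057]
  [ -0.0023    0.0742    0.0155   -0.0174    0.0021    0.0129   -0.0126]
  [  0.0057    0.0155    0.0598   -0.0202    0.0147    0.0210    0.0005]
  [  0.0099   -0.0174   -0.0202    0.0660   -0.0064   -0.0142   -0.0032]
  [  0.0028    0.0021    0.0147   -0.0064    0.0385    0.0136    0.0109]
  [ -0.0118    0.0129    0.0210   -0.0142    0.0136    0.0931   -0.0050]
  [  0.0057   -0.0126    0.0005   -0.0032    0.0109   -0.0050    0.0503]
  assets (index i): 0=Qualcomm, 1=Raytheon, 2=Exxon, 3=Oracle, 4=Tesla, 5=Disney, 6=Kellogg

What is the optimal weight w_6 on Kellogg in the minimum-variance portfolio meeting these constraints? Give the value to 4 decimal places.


0.2974

x=Σ⁻¹μ = [1.1368  2.0957  -0.4401  1.9038  2.5555  0.3311  2.5853]
y=Σ⁻¹𝟙 = [5.8798  19.3807  13.7561  28.0690  13.9673  9.2068  23.6067]
a=μᵀx=1.155305  b=𝟙ᵀx=10.168020  c=𝟙ᵀy=113.866351  D=ac−b²=28.161754
λ₁=(c·0.136−b)/D = (113.866351·0.136−10.168020)/28.161754 = 0.188831
λ₂=(a−b·0.136)/D = (1.155305−10.168020·0.136)/28.161754 = -0.008080
w* = 0.188831·x + -0.008080·y:
  w_0 = 0.188831·1.1368 + -0.008080·5.8798 = 0.1671  (Qualcomm)
  w_1 = 0.188831·2.0957 + -0.008080·19.3807 = 0.2391  (Raytheon)
  w_2 = 0.188831·-0.4401 + -0.008080·13.7561 = -0.1943  (Exxon)
  w_3 = 0.188831·1.9038 + -0.008080·28.0690 = 0.1327  (Oracle)
  w_4 = 0.188831·2.5555 + -0.008080·13.9673 = 0.3697  (Tesla)
  w_5 = 0.188831·0.3311 + -0.008080·9.2068 = -0.0119  (Disney)
  w_6 = 0.188831·2.5853 + -0.008080·23.6067 = 0.2974  (Kellogg)
Σw_i=1.0000  μᵀw=0.1360
σ²=wᵀΣw=λ₁·μ_p+λ₂ = 0.188831·0.136 + -0.008080 = 0.017601 ≈ 0.0176


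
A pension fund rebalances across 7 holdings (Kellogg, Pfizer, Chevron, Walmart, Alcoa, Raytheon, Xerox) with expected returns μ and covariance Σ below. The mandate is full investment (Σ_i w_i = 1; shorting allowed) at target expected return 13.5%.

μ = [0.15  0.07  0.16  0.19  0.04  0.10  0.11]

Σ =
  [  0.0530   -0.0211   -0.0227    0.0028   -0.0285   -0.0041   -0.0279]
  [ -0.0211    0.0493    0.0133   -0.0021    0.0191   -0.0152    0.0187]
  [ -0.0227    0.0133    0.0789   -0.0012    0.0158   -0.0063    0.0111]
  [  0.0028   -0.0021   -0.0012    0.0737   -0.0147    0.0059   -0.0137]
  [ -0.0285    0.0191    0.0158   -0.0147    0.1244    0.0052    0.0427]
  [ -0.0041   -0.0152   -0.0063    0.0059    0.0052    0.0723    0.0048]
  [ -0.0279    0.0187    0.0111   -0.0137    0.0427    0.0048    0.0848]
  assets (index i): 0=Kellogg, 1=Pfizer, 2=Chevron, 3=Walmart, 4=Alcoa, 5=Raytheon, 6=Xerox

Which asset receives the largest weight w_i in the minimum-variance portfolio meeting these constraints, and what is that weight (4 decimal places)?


Kellogg (0.3291)

g=Σ⁻¹μ = [7.1856  3.2967  3.3242  2.8299  0.3707  2.3407  2.6372]
h=Σ⁻¹𝟙 = [56.7761  37.6283  20.9101  15.5614  7.7172  23.8491  16.7158]
a=μᵀg=2.917148  b=𝟙ᵀg=21.985014  c=𝟙ᵀh=179.157931  D=ac−b²=39.289317
λ₁=(c·0.135−b)/D = (179.157931·0.135−21.985014)/39.289317 = 0.056028
λ₂=(a−b·0.135)/D = (2.917148−21.985014·0.135)/39.289317 = -0.001294
w* = 0.056028·g + -0.001294·h:
  w_0 = 0.056028·7.1856 + -0.001294·56.7761 = 0.3291  (Kellogg)
  w_1 = 0.056028·3.2967 + -0.001294·37.6283 = 0.1360  (Pfizer)
  w_2 = 0.056028·3.3242 + -0.001294·20.9101 = 0.1592  (Chevron)
  w_3 = 0.056028·2.8299 + -0.001294·15.5614 = 0.1384  (Walmart)
  w_4 = 0.056028·0.3707 + -0.001294·7.7172 = 0.0108  (Alcoa)
  w_5 = 0.056028·2.3407 + -0.001294·23.8491 = 0.1003  (Raytheon)
  w_6 = 0.056028·2.6372 + -0.001294·16.7158 = 0.1261  (Xerox)
Σw_i=1.0000  μᵀw=0.1350
σ²=wᵀΣw=λ₁·μ_p+λ₂ = 0.056028·0.135 + -0.001294 = 0.006270 ≈ 0.0063
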